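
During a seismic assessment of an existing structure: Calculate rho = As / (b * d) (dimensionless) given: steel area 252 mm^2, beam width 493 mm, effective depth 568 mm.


rho = As / (b * d)
= 252 / (493 * 568)
= 252 / 280024
= 0.0009 (dimensionless)

0.0009 (dimensionless)


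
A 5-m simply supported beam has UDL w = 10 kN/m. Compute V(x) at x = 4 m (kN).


R_A = w * L / 2 = 10 * 5 / 2 = 25.0 kN
V(x) = R_A - w * x = 25.0 - 10 * 4
= -15.0 kN

-15.0 kN


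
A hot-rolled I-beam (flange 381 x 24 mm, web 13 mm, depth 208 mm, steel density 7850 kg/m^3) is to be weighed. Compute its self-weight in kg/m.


A_flanges = 2 * 381 * 24 = 18288 mm^2
A_web = (208 - 2 * 24) * 13 = 2080 mm^2
A_total = 18288 + 2080 = 20368 mm^2 = 0.020368 m^2
Weight = rho * A = 7850 * 0.020368 = 159.8888 kg/m

159.8888 kg/m


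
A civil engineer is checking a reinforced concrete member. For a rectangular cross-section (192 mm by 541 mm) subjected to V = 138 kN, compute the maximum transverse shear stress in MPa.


A = b * h = 192 * 541 = 103872 mm^2
V = 138 kN = 138000.0 N
tau_max = 1.5 * V / A = 1.5 * 138000.0 / 103872
= 1.9928 MPa

1.9928 MPa


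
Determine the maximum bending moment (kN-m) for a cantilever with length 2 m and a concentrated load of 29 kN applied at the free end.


For a cantilever with a point load at the free end:
M_max = P * L = 29 * 2 = 58 kN-m

58 kN-m


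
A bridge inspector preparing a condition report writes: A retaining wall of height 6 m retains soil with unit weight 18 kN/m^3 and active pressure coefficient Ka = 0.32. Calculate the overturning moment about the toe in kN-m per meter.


Pa = 0.5 * Ka * gamma * H^2
= 0.5 * 0.32 * 18 * 6^2
= 103.68 kN/m
Arm = H / 3 = 6 / 3 = 2.0 m
Mo = Pa * arm = Pa * H / 3 = 103.68 * 6 / 3 = 207.36 kN-m/m

207.36 kN-m/m


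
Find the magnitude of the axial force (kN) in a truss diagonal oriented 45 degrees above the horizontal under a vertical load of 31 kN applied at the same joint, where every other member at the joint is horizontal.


At the joint, only the diagonal has a vertical component, so vertical equilibrium gives:
F * sin(45) = 31
F = 31 / sin(45)
= 31 / 0.707107
= 43.84 kN

43.84 kN


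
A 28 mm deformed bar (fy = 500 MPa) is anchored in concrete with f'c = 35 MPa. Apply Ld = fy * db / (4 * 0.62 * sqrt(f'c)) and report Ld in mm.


Ld = (fy * db) / (4 * 0.62 * sqrt(f'c))
= (500 * 28) / (4 * 0.62 * sqrt(35))
= 14000 / 14.6719
= 954.21 mm

954.21 mm


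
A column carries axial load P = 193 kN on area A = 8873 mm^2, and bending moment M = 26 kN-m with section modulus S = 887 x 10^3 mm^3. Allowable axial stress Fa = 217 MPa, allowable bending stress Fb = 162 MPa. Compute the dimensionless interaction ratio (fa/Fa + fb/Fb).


f_a = P / A = 193000.0 / 8873 = 21.7514 MPa
f_b = M / S = 26000000.0 / 887000.0 = 29.3123 MPa
Ratio = f_a / Fa + f_b / Fb
= 21.7514 / 217 + 29.3123 / 162
= 0.2812 (dimensionless)

0.2812 (dimensionless)


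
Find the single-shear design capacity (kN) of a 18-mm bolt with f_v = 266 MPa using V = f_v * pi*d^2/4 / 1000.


A = pi * d^2 / 4 = pi * 18^2 / 4 = 254.469 mm^2
V = f_v * A / 1000 = 266 * 254.469 / 1000
= 67.6888 kN

67.6888 kN


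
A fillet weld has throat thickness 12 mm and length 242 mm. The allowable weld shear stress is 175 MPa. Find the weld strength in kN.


Strength = throat * length * allowable stress
= 12 * 242 * 175 N
= 508200 N
= 508.2 kN

508.2 kN


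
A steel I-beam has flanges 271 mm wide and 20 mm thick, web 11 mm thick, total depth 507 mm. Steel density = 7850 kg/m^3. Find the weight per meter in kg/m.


A_flanges = 2 * 271 * 20 = 10840 mm^2
A_web = (507 - 2 * 20) * 11 = 5137 mm^2
A_total = 10840 + 5137 = 15977 mm^2 = 0.015977 m^2
Weight = rho * A = 7850 * 0.015977 = 125.4194 kg/m

125.4194 kg/m


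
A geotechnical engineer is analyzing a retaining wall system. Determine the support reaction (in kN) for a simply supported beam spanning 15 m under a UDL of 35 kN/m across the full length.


Total load = w * L = 35 * 15 = 525 kN
By symmetry, each reaction R = total / 2 = 525 / 2 = 262.5 kN

262.5 kN


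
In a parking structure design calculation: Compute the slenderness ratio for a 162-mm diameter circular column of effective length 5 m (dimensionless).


Radius of gyration r = d / 4 = 162 / 4 = 40.5 mm
L_eff = 5000.0 mm
Slenderness ratio = L / r = 5000.0 / 40.5 = 123.46 (dimensionless)

123.46 (dimensionless)


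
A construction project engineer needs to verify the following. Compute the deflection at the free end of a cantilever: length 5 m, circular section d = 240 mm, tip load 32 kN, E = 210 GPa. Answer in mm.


I = pi * d^4 / 64 = pi * 240^4 / 64 = 162860163.16 mm^4
L = 5000.0 mm, P = 32000.0 N, E = 210000.0 MPa
delta = P * L^3 / (3 * E * I)
= 32000.0 * 5000.0^3 / (3 * 210000.0 * 162860163.16)
= 38.9856 mm

38.9856 mm


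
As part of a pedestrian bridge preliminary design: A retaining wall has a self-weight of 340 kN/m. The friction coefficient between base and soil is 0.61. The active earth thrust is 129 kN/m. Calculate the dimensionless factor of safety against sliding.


Resisting force = mu * W = 0.61 * 340 = 207.4 kN/m
FOS = Resisting / Driving = 207.4 / 129
= 1.6078 (dimensionless)

1.6078 (dimensionless)


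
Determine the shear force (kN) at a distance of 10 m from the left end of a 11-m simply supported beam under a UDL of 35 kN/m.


R_A = w * L / 2 = 35 * 11 / 2 = 192.5 kN
V(x) = R_A - w * x = 192.5 - 35 * 10
= -157.5 kN

-157.5 kN


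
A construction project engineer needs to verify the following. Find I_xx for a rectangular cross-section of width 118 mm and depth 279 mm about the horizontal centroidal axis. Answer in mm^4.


I = b * h^3 / 12
= 118 * 279^3 / 12
= 118 * 21717639 / 12
= 213556783.5 mm^4

213556783.5 mm^4


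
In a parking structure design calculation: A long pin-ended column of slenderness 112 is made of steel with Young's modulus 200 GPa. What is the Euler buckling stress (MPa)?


sigma_cr = pi^2 * E / lambda^2
= 9.8696 * 200000.0 / 112^2
= 9.8696 * 200000.0 / 12544
= 157.3598 MPa

157.3598 MPa


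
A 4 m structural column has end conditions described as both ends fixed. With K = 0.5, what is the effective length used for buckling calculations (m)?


L_eff = K * L
= 0.5 * 4
= 2.0 m

2.0 m


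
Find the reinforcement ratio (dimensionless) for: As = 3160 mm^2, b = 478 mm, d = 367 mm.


rho = As / (b * d)
= 3160 / (478 * 367)
= 3160 / 175426
= 0.018013 (dimensionless)

0.018013 (dimensionless)


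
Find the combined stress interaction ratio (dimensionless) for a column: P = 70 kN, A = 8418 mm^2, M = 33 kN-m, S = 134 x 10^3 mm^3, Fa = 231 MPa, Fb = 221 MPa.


f_a = P / A = 70000.0 / 8418 = 8.3155 MPa
f_b = M / S = 33000000.0 / 134000.0 = 246.2687 MPa
Ratio = f_a / Fa + f_b / Fb
= 8.3155 / 231 + 246.2687 / 221
= 1.1503 (dimensionless)

1.1503 (dimensionless)


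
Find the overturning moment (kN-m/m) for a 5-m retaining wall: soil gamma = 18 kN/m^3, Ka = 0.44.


Pa = 0.5 * Ka * gamma * H^2
= 0.5 * 0.44 * 18 * 5^2
= 99.0 kN/m
Arm = H / 3 = 5 / 3 = 1.6667 m
Mo = Pa * arm = Pa * H / 3 = 99.0 * 5 / 3 = 165.0 kN-m/m

165.0 kN-m/m


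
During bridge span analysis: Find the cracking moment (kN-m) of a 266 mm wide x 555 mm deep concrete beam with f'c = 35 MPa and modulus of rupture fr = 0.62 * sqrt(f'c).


fr = 0.62 * sqrt(35) = 0.62 * 5.9161 = 3.668 MPa
I = 266 * 555^3 / 12 = 3789477562.5 mm^4
y_t = 277.5 mm
M_cr = fr * I / y_t = 3.668 * 3789477562.5 / 277.5 N-mm
= 50.089 kN-m

50.089 kN-m


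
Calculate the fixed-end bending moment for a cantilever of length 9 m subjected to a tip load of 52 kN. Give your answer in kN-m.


For a cantilever with a point load at the free end:
M_max = P * L = 52 * 9 = 468 kN-m

468 kN-m


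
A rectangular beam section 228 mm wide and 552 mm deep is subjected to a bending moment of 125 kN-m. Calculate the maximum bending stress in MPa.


I = b * h^3 / 12 = 228 * 552^3 / 12 = 3195735552.0 mm^4
y = h / 2 = 552 / 2 = 276.0 mm
M = 125 kN-m = 125000000.0 N-mm
sigma = M * y / I = 125000000.0 * 276.0 / 3195735552.0
= 10.8 MPa

10.8 MPa


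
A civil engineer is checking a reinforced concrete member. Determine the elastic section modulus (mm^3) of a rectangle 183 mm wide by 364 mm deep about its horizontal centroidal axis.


S = b * h^2 / 6
= 183 * 364^2 / 6
= 183 * 132496 / 6
= 4041128.0 mm^3

4041128.0 mm^3


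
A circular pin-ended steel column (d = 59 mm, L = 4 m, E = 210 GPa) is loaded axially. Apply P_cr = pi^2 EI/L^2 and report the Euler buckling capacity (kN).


I = pi * d^4 / 64 = 594809.57 mm^4
L = 4000.0 mm
P_cr = pi^2 * E * I / L^2
= 9.8696 * 210000.0 * 594809.57 / 4000.0^2
= 77050.77 N = 77.0508 kN

77.0508 kN


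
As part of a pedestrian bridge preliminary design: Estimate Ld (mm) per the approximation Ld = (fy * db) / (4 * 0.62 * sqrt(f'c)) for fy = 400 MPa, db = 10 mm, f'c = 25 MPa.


Ld = (fy * db) / (4 * 0.62 * sqrt(f'c))
= (400 * 10) / (4 * 0.62 * sqrt(25))
= 4000 / 12.4
= 322.58 mm

322.58 mm


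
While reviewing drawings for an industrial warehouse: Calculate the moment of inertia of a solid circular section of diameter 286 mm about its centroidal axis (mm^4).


r = d / 2 = 286 / 2 = 143.0 mm
I = pi * r^4 / 4 = pi * 143.0^4 / 4
= 328423353.43 mm^4

328423353.43 mm^4


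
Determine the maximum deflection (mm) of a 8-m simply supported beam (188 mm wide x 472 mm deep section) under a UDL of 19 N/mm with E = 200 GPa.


I = 188 * 472^3 / 12 = 1647413418.67 mm^4
L = 8000.0 mm, w = 19 N/mm, E = 200000.0 MPa
delta = 5 * w * L^4 / (384 * E * I)
= 5 * 19 * 8000.0^4 / (384 * 200000.0 * 1647413418.67)
= 3.0755 mm

3.0755 mm


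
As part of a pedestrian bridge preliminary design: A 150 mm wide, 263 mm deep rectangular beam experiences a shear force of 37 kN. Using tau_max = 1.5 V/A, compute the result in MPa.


A = b * h = 150 * 263 = 39450 mm^2
V = 37 kN = 37000.0 N
tau_max = 1.5 * V / A = 1.5 * 37000.0 / 39450
= 1.4068 MPa

1.4068 MPa


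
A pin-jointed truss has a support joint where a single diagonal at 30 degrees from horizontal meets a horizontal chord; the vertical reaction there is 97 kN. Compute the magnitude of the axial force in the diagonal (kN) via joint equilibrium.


At the joint, only the diagonal has a vertical component, so vertical equilibrium gives:
F * sin(30) = 97
F = 97 / sin(30)
= 97 / 0.5
= 194.0 kN

194.0 kN


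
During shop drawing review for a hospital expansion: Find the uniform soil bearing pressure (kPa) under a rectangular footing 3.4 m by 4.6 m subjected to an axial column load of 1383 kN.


A = 3.4 * 4.6 = 15.64 m^2
q = P / A = 1383 / 15.64
= 88.4271 kPa

88.4271 kPa


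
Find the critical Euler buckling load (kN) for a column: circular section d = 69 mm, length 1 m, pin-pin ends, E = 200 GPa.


I = pi * d^4 / 64 = 1112669.7 mm^4
L = 1000.0 mm
P_cr = pi^2 * E * I / L^2
= 9.8696 * 200000.0 * 1112669.7 / 1000.0^2
= 2196321.95 N = 2196.322 kN

2196.322 kN


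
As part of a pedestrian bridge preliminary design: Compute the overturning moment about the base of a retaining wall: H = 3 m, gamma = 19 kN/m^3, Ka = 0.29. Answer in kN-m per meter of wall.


Pa = 0.5 * Ka * gamma * H^2
= 0.5 * 0.29 * 19 * 3^2
= 24.795 kN/m
Arm = H / 3 = 3 / 3 = 1.0 m
Mo = Pa * arm = Pa * H / 3 = 24.795 * 3 / 3 = 24.795 kN-m/m

24.795 kN-m/m


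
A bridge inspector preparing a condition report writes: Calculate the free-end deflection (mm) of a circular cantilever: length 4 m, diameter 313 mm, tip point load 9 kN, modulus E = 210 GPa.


I = pi * d^4 / 64 = pi * 313^4 / 64 = 471137039.8 mm^4
L = 4000.0 mm, P = 9000.0 N, E = 210000.0 MPa
delta = P * L^3 / (3 * E * I)
= 9000.0 * 4000.0^3 / (3 * 210000.0 * 471137039.8)
= 1.9406 mm

1.9406 mm


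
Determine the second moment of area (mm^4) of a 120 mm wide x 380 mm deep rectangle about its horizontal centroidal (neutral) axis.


I = b * h^3 / 12
= 120 * 380^3 / 12
= 120 * 54872000 / 12
= 548720000.0 mm^4

548720000.0 mm^4


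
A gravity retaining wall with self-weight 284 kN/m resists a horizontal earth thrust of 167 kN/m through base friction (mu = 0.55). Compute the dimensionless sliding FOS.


Resisting force = mu * W = 0.55 * 284 = 156.2 kN/m
FOS = Resisting / Driving = 156.2 / 167
= 0.9353 (dimensionless)

0.9353 (dimensionless)


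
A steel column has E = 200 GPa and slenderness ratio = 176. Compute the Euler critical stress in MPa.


sigma_cr = pi^2 * E / lambda^2
= 9.8696 * 200000.0 / 176^2
= 9.8696 * 200000.0 / 30976
= 63.7242 MPa

63.7242 MPa


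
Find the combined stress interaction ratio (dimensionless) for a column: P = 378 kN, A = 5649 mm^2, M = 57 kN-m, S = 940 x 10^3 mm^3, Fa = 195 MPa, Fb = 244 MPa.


f_a = P / A = 378000.0 / 5649 = 66.9145 MPa
f_b = M / S = 57000000.0 / 940000.0 = 60.6383 MPa
Ratio = f_a / Fa + f_b / Fb
= 66.9145 / 195 + 60.6383 / 244
= 0.5917 (dimensionless)

0.5917 (dimensionless)


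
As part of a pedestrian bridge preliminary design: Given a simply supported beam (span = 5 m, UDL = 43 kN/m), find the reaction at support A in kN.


Total load = w * L = 43 * 5 = 215 kN
By symmetry, each reaction R = total / 2 = 215 / 2 = 107.5 kN

107.5 kN


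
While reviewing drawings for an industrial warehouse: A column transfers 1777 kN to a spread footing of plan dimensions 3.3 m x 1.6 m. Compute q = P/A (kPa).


A = 3.3 * 1.6 = 5.28 m^2
q = P / A = 1777 / 5.28
= 336.553 kPa

336.553 kPa


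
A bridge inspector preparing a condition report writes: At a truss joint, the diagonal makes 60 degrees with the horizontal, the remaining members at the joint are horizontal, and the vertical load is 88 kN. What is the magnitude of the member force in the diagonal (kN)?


At the joint, only the diagonal has a vertical component, so vertical equilibrium gives:
F * sin(60) = 88
F = 88 / sin(60)
= 88 / 0.866025
= 101.61 kN

101.61 kN


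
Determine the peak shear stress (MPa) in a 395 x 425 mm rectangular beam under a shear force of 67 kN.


A = b * h = 395 * 425 = 167875 mm^2
V = 67 kN = 67000.0 N
tau_max = 1.5 * V / A = 1.5 * 67000.0 / 167875
= 0.5987 MPa

0.5987 MPa


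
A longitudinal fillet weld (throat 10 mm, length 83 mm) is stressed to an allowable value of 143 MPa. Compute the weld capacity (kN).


Strength = throat * length * allowable stress
= 10 * 83 * 143 N
= 118690 N
= 118.69 kN

118.69 kN


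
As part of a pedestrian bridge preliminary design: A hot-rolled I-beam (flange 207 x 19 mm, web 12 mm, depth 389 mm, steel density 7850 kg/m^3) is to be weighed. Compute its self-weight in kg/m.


A_flanges = 2 * 207 * 19 = 7866 mm^2
A_web = (389 - 2 * 19) * 12 = 4212 mm^2
A_total = 7866 + 4212 = 12078 mm^2 = 0.012078 m^2
Weight = rho * A = 7850 * 0.012078 = 94.8123 kg/m

94.8123 kg/m


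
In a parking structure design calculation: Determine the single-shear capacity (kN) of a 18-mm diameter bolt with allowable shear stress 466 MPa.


A = pi * d^2 / 4 = pi * 18^2 / 4 = 254.469 mm^2
V = f_v * A / 1000 = 466 * 254.469 / 1000
= 118.5826 kN

118.5826 kN


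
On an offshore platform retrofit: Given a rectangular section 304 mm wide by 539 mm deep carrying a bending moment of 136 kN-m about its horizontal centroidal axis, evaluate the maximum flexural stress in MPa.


I = b * h^3 / 12 = 304 * 539^3 / 12 = 3966967414.67 mm^4
y = h / 2 = 539 / 2 = 269.5 mm
M = 136 kN-m = 136000000.0 N-mm
sigma = M * y / I = 136000000.0 * 269.5 / 3966967414.67
= 9.24 MPa

9.24 MPa


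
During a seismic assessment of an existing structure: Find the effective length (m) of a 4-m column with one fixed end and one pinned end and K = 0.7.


L_eff = K * L
= 0.7 * 4
= 2.8 m

2.8 m


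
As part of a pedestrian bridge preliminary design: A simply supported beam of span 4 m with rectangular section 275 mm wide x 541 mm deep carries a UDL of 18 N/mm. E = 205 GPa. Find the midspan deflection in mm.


I = 275 * 541^3 / 12 = 3628634647.92 mm^4
L = 4000.0 mm, w = 18 N/mm, E = 205000.0 MPa
delta = 5 * w * L^4 / (384 * E * I)
= 5 * 18 * 4000.0^4 / (384 * 205000.0 * 3628634647.92)
= 0.0807 mm

0.0807 mm


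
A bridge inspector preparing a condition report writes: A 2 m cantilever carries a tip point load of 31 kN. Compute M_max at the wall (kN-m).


For a cantilever with a point load at the free end:
M_max = P * L = 31 * 2 = 62 kN-m

62 kN-m


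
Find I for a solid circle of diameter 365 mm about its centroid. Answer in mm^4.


r = d / 2 = 365 / 2 = 182.5 mm
I = pi * r^4 / 4 = pi * 182.5^4 / 4
= 871247122.07 mm^4

871247122.07 mm^4


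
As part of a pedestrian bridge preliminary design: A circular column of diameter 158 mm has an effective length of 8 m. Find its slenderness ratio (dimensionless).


Radius of gyration r = d / 4 = 158 / 4 = 39.5 mm
L_eff = 8000.0 mm
Slenderness ratio = L / r = 8000.0 / 39.5 = 202.53 (dimensionless)

202.53 (dimensionless)


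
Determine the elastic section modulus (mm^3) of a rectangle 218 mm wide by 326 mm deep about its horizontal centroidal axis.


S = b * h^2 / 6
= 218 * 326^2 / 6
= 218 * 106276 / 6
= 3861361.33 mm^3

3861361.33 mm^3


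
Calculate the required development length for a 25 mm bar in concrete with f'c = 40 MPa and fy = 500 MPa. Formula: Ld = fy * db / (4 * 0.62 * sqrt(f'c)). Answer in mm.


Ld = (fy * db) / (4 * 0.62 * sqrt(f'c))
= (500 * 25) / (4 * 0.62 * sqrt(40))
= 12500 / 15.6849
= 796.94 mm

796.94 mm


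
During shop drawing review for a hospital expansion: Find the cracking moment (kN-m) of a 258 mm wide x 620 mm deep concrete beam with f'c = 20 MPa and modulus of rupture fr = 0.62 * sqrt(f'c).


fr = 0.62 * sqrt(20) = 0.62 * 4.4721 = 2.7727 MPa
I = 258 * 620^3 / 12 = 5124052000.0 mm^4
y_t = 310.0 mm
M_cr = fr * I / y_t = 2.7727 * 5124052000.0 / 310.0 N-mm
= 45.8309 kN-m

45.8309 kN-m


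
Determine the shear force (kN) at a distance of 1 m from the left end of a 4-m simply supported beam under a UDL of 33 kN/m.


R_A = w * L / 2 = 33 * 4 / 2 = 66.0 kN
V(x) = R_A - w * x = 66.0 - 33 * 1
= 33.0 kN

33.0 kN


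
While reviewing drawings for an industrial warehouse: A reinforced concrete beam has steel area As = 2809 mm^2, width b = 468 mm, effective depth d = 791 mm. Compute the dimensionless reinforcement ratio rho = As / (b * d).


rho = As / (b * d)
= 2809 / (468 * 791)
= 2809 / 370188
= 0.007588 (dimensionless)

0.007588 (dimensionless)


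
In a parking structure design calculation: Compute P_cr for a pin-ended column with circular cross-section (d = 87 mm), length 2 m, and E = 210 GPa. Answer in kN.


I = pi * d^4 / 64 = 2812204.57 mm^4
L = 2000.0 mm
P_cr = pi^2 * E * I / L^2
= 9.8696 * 210000.0 * 2812204.57 / 2000.0^2
= 1457155.69 N = 1457.1557 kN

1457.1557 kN


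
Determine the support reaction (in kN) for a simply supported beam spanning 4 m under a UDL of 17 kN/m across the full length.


Total load = w * L = 17 * 4 = 68 kN
By symmetry, each reaction R = total / 2 = 68 / 2 = 34.0 kN

34.0 kN


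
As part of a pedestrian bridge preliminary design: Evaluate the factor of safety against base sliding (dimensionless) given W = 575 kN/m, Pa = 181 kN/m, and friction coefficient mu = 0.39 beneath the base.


Resisting force = mu * W = 0.39 * 575 = 224.25 kN/m
FOS = Resisting / Driving = 224.25 / 181
= 1.239 (dimensionless)

1.239 (dimensionless)


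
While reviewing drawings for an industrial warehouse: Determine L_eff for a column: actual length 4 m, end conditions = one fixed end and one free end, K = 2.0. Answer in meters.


L_eff = K * L
= 2.0 * 4
= 8.0 m

8.0 m


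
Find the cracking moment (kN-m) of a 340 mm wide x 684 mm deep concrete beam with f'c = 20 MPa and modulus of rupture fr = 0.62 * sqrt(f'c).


fr = 0.62 * sqrt(20) = 0.62 * 4.4721 = 2.7727 MPa
I = 340 * 684^3 / 12 = 9067049280.0 mm^4
y_t = 342.0 mm
M_cr = fr * I / y_t = 2.7727 * 9067049280.0 / 342.0 N-mm
= 73.51 kN-m

73.51 kN-m


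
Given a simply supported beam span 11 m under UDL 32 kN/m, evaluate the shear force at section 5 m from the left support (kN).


R_A = w * L / 2 = 32 * 11 / 2 = 176.0 kN
V(x) = R_A - w * x = 176.0 - 32 * 5
= 16.0 kN

16.0 kN


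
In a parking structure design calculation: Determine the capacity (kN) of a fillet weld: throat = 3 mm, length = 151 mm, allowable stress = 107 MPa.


Strength = throat * length * allowable stress
= 3 * 151 * 107 N
= 48471 N
= 48.47 kN

48.47 kN


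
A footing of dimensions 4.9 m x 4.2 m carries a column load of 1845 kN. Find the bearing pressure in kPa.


A = 4.9 * 4.2 = 20.58 m^2
q = P / A = 1845 / 20.58
= 89.6501 kPa

89.6501 kPa


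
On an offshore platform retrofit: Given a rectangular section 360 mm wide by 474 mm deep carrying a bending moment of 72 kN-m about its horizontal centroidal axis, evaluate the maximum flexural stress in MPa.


I = b * h^3 / 12 = 360 * 474^3 / 12 = 3194892720.0 mm^4
y = h / 2 = 474 / 2 = 237.0 mm
M = 72 kN-m = 72000000.0 N-mm
sigma = M * y / I = 72000000.0 * 237.0 / 3194892720.0
= 5.34 MPa

5.34 MPa


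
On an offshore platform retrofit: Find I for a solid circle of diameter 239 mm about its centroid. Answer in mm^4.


r = d / 2 = 239 / 2 = 119.5 mm
I = pi * r^4 / 4 = pi * 119.5^4 / 4
= 160162744.63 mm^4

160162744.63 mm^4


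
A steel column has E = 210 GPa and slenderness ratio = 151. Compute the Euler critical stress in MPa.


sigma_cr = pi^2 * E / lambda^2
= 9.8696 * 210000.0 / 151^2
= 9.8696 * 210000.0 / 22801
= 90.9003 MPa

90.9003 MPa


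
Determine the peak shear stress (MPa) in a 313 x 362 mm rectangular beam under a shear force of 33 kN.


A = b * h = 313 * 362 = 113306 mm^2
V = 33 kN = 33000.0 N
tau_max = 1.5 * V / A = 1.5 * 33000.0 / 113306
= 0.4369 MPa

0.4369 MPa


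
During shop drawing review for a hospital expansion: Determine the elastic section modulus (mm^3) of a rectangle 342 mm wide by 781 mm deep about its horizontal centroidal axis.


S = b * h^2 / 6
= 342 * 781^2 / 6
= 342 * 609961 / 6
= 34767777.0 mm^3

34767777.0 mm^3


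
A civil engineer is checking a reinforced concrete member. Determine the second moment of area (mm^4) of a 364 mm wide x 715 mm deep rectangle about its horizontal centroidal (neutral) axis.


I = b * h^3 / 12
= 364 * 715^3 / 12
= 364 * 365525875 / 12
= 11087618208.33 mm^4

11087618208.33 mm^4


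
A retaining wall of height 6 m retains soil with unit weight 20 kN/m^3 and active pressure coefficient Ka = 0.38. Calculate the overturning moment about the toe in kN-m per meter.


Pa = 0.5 * Ka * gamma * H^2
= 0.5 * 0.38 * 20 * 6^2
= 136.8 kN/m
Arm = H / 3 = 6 / 3 = 2.0 m
Mo = Pa * arm = Pa * H / 3 = 136.8 * 6 / 3 = 273.6 kN-m/m

273.6 kN-m/m


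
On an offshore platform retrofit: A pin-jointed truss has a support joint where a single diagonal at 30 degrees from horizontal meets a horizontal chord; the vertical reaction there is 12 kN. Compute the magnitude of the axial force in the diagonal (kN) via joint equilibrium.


At the joint, only the diagonal has a vertical component, so vertical equilibrium gives:
F * sin(30) = 12
F = 12 / sin(30)
= 12 / 0.5
= 24.0 kN

24.0 kN


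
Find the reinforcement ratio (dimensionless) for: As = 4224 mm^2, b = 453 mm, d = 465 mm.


rho = As / (b * d)
= 4224 / (453 * 465)
= 4224 / 210645
= 0.020053 (dimensionless)

0.020053 (dimensionless)


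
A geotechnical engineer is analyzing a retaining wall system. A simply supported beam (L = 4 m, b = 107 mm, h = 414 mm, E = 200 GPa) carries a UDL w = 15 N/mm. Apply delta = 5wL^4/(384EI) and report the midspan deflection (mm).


I = 107 * 414^3 / 12 = 632708334.0 mm^4
L = 4000.0 mm, w = 15 N/mm, E = 200000.0 MPa
delta = 5 * w * L^4 / (384 * E * I)
= 5 * 15 * 4000.0^4 / (384 * 200000.0 * 632708334.0)
= 0.3951 mm

0.3951 mm


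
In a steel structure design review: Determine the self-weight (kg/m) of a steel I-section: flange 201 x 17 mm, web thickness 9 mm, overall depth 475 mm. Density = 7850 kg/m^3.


A_flanges = 2 * 201 * 17 = 6834 mm^2
A_web = (475 - 2 * 17) * 9 = 3969 mm^2
A_total = 6834 + 3969 = 10803 mm^2 = 0.010803 m^2
Weight = rho * A = 7850 * 0.010803 = 84.8036 kg/m

84.8036 kg/m


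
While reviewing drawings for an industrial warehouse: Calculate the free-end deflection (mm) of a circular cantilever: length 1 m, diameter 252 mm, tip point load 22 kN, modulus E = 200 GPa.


I = pi * d^4 / 64 = pi * 252^4 / 64 = 197957546.2 mm^4
L = 1000.0 mm, P = 22000.0 N, E = 200000.0 MPa
delta = P * L^3 / (3 * E * I)
= 22000.0 * 1000.0^3 / (3 * 200000.0 * 197957546.2)
= 0.1852 mm

0.1852 mm


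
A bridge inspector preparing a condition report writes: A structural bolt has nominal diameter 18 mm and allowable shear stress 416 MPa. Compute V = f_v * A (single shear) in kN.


A = pi * d^2 / 4 = pi * 18^2 / 4 = 254.469 mm^2
V = f_v * A / 1000 = 416 * 254.469 / 1000
= 105.8591 kN

105.8591 kN


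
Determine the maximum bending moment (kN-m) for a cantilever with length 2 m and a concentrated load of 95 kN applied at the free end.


For a cantilever with a point load at the free end:
M_max = P * L = 95 * 2 = 190 kN-m

190 kN-m


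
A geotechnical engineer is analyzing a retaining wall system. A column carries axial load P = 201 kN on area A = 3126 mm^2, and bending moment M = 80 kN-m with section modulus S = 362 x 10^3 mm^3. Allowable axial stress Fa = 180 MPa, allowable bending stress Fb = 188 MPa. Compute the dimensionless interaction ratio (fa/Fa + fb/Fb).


f_a = P / A = 201000.0 / 3126 = 64.2994 MPa
f_b = M / S = 80000000.0 / 362000.0 = 220.9945 MPa
Ratio = f_a / Fa + f_b / Fb
= 64.2994 / 180 + 220.9945 / 188
= 1.5327 (dimensionless)

1.5327 (dimensionless)


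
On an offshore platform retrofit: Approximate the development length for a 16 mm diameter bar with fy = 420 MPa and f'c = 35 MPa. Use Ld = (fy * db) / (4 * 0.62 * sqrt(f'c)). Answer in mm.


Ld = (fy * db) / (4 * 0.62 * sqrt(f'c))
= (420 * 16) / (4 * 0.62 * sqrt(35))
= 6720 / 14.6719
= 458.02 mm

458.02 mm


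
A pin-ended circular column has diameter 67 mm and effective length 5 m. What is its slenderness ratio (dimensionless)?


Radius of gyration r = d / 4 = 67 / 4 = 16.75 mm
L_eff = 5000.0 mm
Slenderness ratio = L / r = 5000.0 / 16.75 = 298.51 (dimensionless)

298.51 (dimensionless)


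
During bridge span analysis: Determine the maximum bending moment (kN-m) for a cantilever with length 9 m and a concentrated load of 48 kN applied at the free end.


For a cantilever with a point load at the free end:
M_max = P * L = 48 * 9 = 432 kN-m

432 kN-m


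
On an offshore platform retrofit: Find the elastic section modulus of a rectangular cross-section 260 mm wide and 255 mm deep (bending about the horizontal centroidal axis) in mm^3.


S = b * h^2 / 6
= 260 * 255^2 / 6
= 260 * 65025 / 6
= 2817750.0 mm^3

2817750.0 mm^3


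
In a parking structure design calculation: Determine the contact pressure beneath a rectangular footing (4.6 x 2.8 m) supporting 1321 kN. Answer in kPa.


A = 4.6 * 2.8 = 12.88 m^2
q = P / A = 1321 / 12.88
= 102.5621 kPa

102.5621 kPa


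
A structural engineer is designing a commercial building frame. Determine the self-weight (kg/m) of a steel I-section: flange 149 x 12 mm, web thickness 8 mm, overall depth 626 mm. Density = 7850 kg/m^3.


A_flanges = 2 * 149 * 12 = 3576 mm^2
A_web = (626 - 2 * 12) * 8 = 4816 mm^2
A_total = 3576 + 4816 = 8392 mm^2 = 0.008392 m^2
Weight = rho * A = 7850 * 0.008392 = 65.8772 kg/m

65.8772 kg/m


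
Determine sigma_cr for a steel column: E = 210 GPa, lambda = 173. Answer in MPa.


sigma_cr = pi^2 * E / lambda^2
= 9.8696 * 210000.0 / 173^2
= 9.8696 * 210000.0 / 29929
= 69.2511 MPa

69.2511 MPa


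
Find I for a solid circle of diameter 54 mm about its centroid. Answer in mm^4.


r = d / 2 = 54 / 2 = 27.0 mm
I = pi * r^4 / 4 = pi * 27.0^4 / 4
= 417392.79 mm^4

417392.79 mm^4


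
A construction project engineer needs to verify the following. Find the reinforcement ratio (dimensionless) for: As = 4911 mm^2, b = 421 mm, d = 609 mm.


rho = As / (b * d)
= 4911 / (421 * 609)
= 4911 / 256389
= 0.019154 (dimensionless)

0.019154 (dimensionless)


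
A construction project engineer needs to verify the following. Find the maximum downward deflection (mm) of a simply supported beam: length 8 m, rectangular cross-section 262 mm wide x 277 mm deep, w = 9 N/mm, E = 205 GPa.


I = 262 * 277^3 / 12 = 464044203.83 mm^4
L = 8000.0 mm, w = 9 N/mm, E = 205000.0 MPa
delta = 5 * w * L^4 / (384 * E * I)
= 5 * 9 * 8000.0^4 / (384 * 205000.0 * 464044203.83)
= 5.0458 mm

5.0458 mm


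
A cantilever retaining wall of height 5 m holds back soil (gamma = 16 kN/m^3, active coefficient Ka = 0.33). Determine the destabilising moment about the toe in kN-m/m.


Pa = 0.5 * Ka * gamma * H^2
= 0.5 * 0.33 * 16 * 5^2
= 66.0 kN/m
Arm = H / 3 = 5 / 3 = 1.6667 m
Mo = Pa * arm = Pa * H / 3 = 66.0 * 5 / 3 = 110.0 kN-m/m

110.0 kN-m/m


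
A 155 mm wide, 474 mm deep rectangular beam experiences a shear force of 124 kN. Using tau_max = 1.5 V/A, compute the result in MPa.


A = b * h = 155 * 474 = 73470 mm^2
V = 124 kN = 124000.0 N
tau_max = 1.5 * V / A = 1.5 * 124000.0 / 73470
= 2.5316 MPa

2.5316 MPa


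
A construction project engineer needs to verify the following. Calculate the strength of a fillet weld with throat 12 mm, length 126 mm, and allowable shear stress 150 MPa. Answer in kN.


Strength = throat * length * allowable stress
= 12 * 126 * 150 N
= 226800 N
= 226.8 kN

226.8 kN


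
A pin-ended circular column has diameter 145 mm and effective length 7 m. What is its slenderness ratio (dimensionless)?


Radius of gyration r = d / 4 = 145 / 4 = 36.25 mm
L_eff = 7000.0 mm
Slenderness ratio = L / r = 7000.0 / 36.25 = 193.1 (dimensionless)

193.1 (dimensionless)


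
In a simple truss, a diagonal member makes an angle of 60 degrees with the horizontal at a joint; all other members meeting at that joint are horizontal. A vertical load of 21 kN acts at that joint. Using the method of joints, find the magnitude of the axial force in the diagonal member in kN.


At the joint, only the diagonal has a vertical component, so vertical equilibrium gives:
F * sin(60) = 21
F = 21 / sin(60)
= 21 / 0.866025
= 24.25 kN

24.25 kN


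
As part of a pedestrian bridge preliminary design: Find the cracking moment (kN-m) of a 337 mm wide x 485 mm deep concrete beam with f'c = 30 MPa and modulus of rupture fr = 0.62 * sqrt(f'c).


fr = 0.62 * sqrt(30) = 0.62 * 5.4772 = 3.3959 MPa
I = 337 * 485^3 / 12 = 3203862510.42 mm^4
y_t = 242.5 mm
M_cr = fr * I / y_t = 3.3959 * 3203862510.42 / 242.5 N-mm
= 44.8657 kN-m

44.8657 kN-m


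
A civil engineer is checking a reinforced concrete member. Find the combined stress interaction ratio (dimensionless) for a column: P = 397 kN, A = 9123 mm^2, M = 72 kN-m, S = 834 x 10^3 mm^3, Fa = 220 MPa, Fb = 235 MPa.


f_a = P / A = 397000.0 / 9123 = 43.5164 MPa
f_b = M / S = 72000000.0 / 834000.0 = 86.3309 MPa
Ratio = f_a / Fa + f_b / Fb
= 43.5164 / 220 + 86.3309 / 235
= 0.5652 (dimensionless)

0.5652 (dimensionless)


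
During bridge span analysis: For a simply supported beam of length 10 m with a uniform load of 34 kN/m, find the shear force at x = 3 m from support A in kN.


R_A = w * L / 2 = 34 * 10 / 2 = 170.0 kN
V(x) = R_A - w * x = 170.0 - 34 * 3
= 68.0 kN

68.0 kN


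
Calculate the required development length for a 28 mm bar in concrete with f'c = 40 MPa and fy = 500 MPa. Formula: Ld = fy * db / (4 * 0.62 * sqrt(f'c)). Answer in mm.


Ld = (fy * db) / (4 * 0.62 * sqrt(f'c))
= (500 * 28) / (4 * 0.62 * sqrt(40))
= 14000 / 15.6849
= 892.58 mm

892.58 mm


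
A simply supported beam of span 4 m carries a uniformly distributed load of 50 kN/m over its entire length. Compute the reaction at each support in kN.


Total load = w * L = 50 * 4 = 200 kN
By symmetry, each reaction R = total / 2 = 200 / 2 = 100.0 kN

100.0 kN


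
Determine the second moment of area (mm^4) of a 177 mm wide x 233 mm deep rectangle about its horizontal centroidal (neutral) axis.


I = b * h^3 / 12
= 177 * 233^3 / 12
= 177 * 12649337 / 12
= 186577720.75 mm^4

186577720.75 mm^4


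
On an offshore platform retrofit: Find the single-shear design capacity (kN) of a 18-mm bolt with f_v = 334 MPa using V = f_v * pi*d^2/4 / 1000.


A = pi * d^2 / 4 = pi * 18^2 / 4 = 254.469 mm^2
V = f_v * A / 1000 = 334 * 254.469 / 1000
= 84.9926 kN

84.9926 kN


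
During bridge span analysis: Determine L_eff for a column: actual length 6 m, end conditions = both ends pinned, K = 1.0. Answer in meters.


L_eff = K * L
= 1.0 * 6
= 6.0 m

6.0 m


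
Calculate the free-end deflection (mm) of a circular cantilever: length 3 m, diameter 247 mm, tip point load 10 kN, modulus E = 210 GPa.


I = pi * d^4 / 64 = pi * 247^4 / 64 = 182708062.3 mm^4
L = 3000.0 mm, P = 10000.0 N, E = 210000.0 MPa
delta = P * L^3 / (3 * E * I)
= 10000.0 * 3000.0^3 / (3 * 210000.0 * 182708062.3)
= 2.3457 mm

2.3457 mm


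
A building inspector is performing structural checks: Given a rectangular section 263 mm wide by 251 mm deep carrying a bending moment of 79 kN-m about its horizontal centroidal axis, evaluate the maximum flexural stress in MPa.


I = b * h^3 / 12 = 263 * 251^3 / 12 = 346573751.08 mm^4
y = h / 2 = 251 / 2 = 125.5 mm
M = 79 kN-m = 79000000.0 N-mm
sigma = M * y / I = 79000000.0 * 125.5 / 346573751.08
= 28.61 MPa

28.61 MPa


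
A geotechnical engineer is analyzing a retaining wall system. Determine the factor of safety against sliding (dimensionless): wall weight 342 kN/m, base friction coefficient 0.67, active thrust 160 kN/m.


Resisting force = mu * W = 0.67 * 342 = 229.14 kN/m
FOS = Resisting / Driving = 229.14 / 160
= 1.4321 (dimensionless)

1.4321 (dimensionless)


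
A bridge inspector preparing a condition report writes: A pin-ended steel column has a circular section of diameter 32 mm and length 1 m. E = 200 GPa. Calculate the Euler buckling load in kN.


I = pi * d^4 / 64 = 51471.85 mm^4
L = 1000.0 mm
P_cr = pi^2 * E * I / L^2
= 9.8696 * 200000.0 * 51471.85 / 1000.0^2
= 101601.37 N = 101.6014 kN

101.6014 kN


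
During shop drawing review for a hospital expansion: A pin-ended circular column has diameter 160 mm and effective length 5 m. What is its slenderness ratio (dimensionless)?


Radius of gyration r = d / 4 = 160 / 4 = 40.0 mm
L_eff = 5000.0 mm
Slenderness ratio = L / r = 5000.0 / 40.0 = 125.0 (dimensionless)

125.0 (dimensionless)


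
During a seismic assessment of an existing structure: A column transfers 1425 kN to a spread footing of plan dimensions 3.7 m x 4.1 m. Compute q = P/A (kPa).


A = 3.7 * 4.1 = 15.17 m^2
q = P / A = 1425 / 15.17
= 93.9354 kPa

93.9354 kPa


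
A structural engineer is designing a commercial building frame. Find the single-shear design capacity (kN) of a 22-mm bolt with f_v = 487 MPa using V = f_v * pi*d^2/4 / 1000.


A = pi * d^2 / 4 = pi * 22^2 / 4 = 380.1327 mm^2
V = f_v * A / 1000 = 487 * 380.1327 / 1000
= 185.1246 kN

185.1246 kN


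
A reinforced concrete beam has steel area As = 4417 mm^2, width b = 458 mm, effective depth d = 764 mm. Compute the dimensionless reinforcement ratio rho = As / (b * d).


rho = As / (b * d)
= 4417 / (458 * 764)
= 4417 / 349912
= 0.012623 (dimensionless)

0.012623 (dimensionless)


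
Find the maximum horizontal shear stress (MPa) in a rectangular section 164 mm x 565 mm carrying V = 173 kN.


A = b * h = 164 * 565 = 92660 mm^2
V = 173 kN = 173000.0 N
tau_max = 1.5 * V / A = 1.5 * 173000.0 / 92660
= 2.8006 MPa

2.8006 MPa


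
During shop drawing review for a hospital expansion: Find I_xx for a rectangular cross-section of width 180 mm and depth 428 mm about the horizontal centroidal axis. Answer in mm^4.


I = b * h^3 / 12
= 180 * 428^3 / 12
= 180 * 78402752 / 12
= 1176041280.0 mm^4

1176041280.0 mm^4


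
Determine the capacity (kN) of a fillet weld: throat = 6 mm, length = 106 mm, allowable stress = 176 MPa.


Strength = throat * length * allowable stress
= 6 * 106 * 176 N
= 111936 N
= 111.94 kN

111.94 kN


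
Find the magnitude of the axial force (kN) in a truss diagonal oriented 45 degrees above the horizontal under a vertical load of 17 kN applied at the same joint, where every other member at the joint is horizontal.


At the joint, only the diagonal has a vertical component, so vertical equilibrium gives:
F * sin(45) = 17
F = 17 / sin(45)
= 17 / 0.707107
= 24.04 kN

24.04 kN


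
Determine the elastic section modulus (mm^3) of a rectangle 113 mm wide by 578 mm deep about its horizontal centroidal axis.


S = b * h^2 / 6
= 113 * 578^2 / 6
= 113 * 334084 / 6
= 6291915.33 mm^3

6291915.33 mm^3


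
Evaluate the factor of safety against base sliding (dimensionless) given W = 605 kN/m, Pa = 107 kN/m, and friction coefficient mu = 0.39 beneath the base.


Resisting force = mu * W = 0.39 * 605 = 235.95 kN/m
FOS = Resisting / Driving = 235.95 / 107
= 2.2051 (dimensionless)

2.2051 (dimensionless)


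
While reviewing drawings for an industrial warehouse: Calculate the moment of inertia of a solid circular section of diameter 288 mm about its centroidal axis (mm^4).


r = d / 2 = 288 / 2 = 144.0 mm
I = pi * r^4 / 4 = pi * 144.0^4 / 4
= 337706834.33 mm^4

337706834.33 mm^4


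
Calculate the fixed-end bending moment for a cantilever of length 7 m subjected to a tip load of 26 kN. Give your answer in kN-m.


For a cantilever with a point load at the free end:
M_max = P * L = 26 * 7 = 182 kN-m

182 kN-m


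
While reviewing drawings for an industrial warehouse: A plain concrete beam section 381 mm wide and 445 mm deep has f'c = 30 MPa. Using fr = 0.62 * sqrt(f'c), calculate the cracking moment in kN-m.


fr = 0.62 * sqrt(30) = 0.62 * 5.4772 = 3.3959 MPa
I = 381 * 445^3 / 12 = 2797845718.75 mm^4
y_t = 222.5 mm
M_cr = fr * I / y_t = 3.3959 * 2797845718.75 / 222.5 N-mm
= 42.7018 kN-m

42.7018 kN-m


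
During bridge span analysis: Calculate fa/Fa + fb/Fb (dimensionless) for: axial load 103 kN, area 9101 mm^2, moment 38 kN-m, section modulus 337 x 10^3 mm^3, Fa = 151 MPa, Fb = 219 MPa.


f_a = P / A = 103000.0 / 9101 = 11.3174 MPa
f_b = M / S = 38000000.0 / 337000.0 = 112.7596 MPa
Ratio = f_a / Fa + f_b / Fb
= 11.3174 / 151 + 112.7596 / 219
= 0.5898 (dimensionless)

0.5898 (dimensionless)


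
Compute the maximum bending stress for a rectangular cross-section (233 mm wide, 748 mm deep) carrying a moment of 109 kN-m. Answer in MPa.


I = b * h^3 / 12 = 233 * 748^3 / 12 = 8126049594.67 mm^4
y = h / 2 = 748 / 2 = 374.0 mm
M = 109 kN-m = 109000000.0 N-mm
sigma = M * y / I = 109000000.0 * 374.0 / 8126049594.67
= 5.02 MPa

5.02 MPa


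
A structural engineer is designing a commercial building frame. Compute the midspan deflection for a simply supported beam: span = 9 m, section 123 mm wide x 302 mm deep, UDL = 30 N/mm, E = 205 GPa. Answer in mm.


I = 123 * 302^3 / 12 = 282321982.0 mm^4
L = 9000.0 mm, w = 30 N/mm, E = 205000.0 MPa
delta = 5 * w * L^4 / (384 * E * I)
= 5 * 30 * 9000.0^4 / (384 * 205000.0 * 282321982.0)
= 44.2824 mm

44.2824 mm


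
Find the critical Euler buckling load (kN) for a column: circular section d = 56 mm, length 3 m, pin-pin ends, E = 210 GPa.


I = pi * d^4 / 64 = 482749.69 mm^4
L = 3000.0 mm
P_cr = pi^2 * E * I / L^2
= 9.8696 * 210000.0 * 482749.69 / 3000.0^2
= 111172.8 N = 111.1728 kN

111.1728 kN


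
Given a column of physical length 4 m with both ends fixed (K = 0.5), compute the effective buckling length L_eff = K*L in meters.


L_eff = K * L
= 0.5 * 4
= 2.0 m

2.0 m


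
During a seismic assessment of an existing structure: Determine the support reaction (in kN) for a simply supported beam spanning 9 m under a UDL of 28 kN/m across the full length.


Total load = w * L = 28 * 9 = 252 kN
By symmetry, each reaction R = total / 2 = 252 / 2 = 126.0 kN

126.0 kN


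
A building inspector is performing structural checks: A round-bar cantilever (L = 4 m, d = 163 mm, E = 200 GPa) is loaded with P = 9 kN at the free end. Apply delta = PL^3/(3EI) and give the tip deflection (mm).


I = pi * d^4 / 64 = pi * 163^4 / 64 = 34651362.54 mm^4
L = 4000.0 mm, P = 9000.0 N, E = 200000.0 MPa
delta = P * L^3 / (3 * E * I)
= 9000.0 * 4000.0^3 / (3 * 200000.0 * 34651362.54)
= 27.7045 mm

27.7045 mm
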